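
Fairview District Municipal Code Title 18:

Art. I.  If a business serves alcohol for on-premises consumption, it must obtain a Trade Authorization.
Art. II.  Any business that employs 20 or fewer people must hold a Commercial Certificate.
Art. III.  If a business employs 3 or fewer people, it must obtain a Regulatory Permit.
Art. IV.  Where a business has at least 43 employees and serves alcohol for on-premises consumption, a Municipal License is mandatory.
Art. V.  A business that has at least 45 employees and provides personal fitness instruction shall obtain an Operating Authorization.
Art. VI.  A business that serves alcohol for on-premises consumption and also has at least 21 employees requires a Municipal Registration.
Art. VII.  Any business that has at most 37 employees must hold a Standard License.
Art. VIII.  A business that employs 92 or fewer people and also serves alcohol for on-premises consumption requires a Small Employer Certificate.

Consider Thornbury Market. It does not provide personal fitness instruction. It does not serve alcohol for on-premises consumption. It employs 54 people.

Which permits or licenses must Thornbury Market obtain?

Art. I. does not serve alcohol for on-premises consumption → Trade Authorization not required.
Art. II. employees 54 > 20 → Commercial Certificate not required.
Art. III. employees 54 > 3 → Regulatory Permit not required.
Art. IV. employees 54 ≥ 43; does not serve alcohol for on-premises consumption → Municipal License not required.
Art. V. employees 54 ≥ 45; does not provide personal fitness instruction → Operating Authorization not required.
Art. VI. does not serve alcohol for on-premises consumption; employees 54 ≥ 21 → Municipal Registration not required.
Art. VII. employees 54 > 37 → Standard License not required.
Art. VIII. employees 54 ≤ 92; does not serve alcohol for on-premises consumption → Small Employer Certificate not required.

None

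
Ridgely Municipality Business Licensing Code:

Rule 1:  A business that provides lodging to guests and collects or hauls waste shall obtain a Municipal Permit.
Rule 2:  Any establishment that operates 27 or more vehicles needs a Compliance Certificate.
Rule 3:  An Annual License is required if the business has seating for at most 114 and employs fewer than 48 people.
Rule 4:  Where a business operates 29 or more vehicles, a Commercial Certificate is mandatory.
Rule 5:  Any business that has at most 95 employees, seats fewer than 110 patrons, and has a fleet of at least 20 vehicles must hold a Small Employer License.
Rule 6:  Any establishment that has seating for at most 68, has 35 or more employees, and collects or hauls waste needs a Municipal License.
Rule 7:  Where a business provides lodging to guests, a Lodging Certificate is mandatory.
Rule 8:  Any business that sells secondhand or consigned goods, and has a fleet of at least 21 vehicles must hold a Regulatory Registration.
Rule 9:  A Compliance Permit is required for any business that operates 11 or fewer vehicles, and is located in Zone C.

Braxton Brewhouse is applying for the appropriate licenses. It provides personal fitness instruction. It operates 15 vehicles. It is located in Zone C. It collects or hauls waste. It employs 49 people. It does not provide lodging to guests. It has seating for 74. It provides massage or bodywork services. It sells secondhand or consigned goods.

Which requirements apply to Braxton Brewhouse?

None

Rule 1: does not provide lodging to guests; collects or hauls waste → Municipal Permit not required.
Rule 2: vehicles 15 < 27 → Compliance Certificate not required.
Rule 3: seating 74 ≤ 114; employees 49 ≥ 48 → Annual License not required.
Rule 4: vehicles 15 < 29 → Commercial Certificate not required.
Rule 5: employees 49 ≤ 95; seating 74 < 110; vehicles 15 < 20 → Small Employer License not required.
Rule 6: seating 74 > 68; employees 49 ≥ 35; collects or hauls waste → Municipal License not required.
Rule 7: does not provide lodging to guests → Lodging Certificate not required.
Rule 8: sells secondhand or consigned goods; vehicles 15 < 21 → Regulatory Registration not required.
Rule 9: vehicles 15 > 11; is located in Zone C → Compliance Permit not required.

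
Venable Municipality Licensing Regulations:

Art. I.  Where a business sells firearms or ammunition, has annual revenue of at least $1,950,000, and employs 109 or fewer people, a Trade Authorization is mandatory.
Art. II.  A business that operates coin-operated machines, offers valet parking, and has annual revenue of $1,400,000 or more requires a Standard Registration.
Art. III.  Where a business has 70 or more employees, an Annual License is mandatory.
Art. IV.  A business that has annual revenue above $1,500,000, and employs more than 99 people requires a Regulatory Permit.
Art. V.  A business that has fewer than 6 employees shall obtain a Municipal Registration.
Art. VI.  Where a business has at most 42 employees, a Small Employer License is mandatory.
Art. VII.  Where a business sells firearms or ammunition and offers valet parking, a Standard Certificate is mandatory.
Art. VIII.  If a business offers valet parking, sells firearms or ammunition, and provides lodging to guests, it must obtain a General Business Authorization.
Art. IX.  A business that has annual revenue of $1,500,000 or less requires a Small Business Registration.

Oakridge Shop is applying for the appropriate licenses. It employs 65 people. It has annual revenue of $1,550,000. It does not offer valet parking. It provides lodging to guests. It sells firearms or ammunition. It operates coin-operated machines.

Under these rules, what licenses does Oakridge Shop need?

None

Art. I. sells firearms or ammunition; revenue $1,550,000 < $1,950,000; employees 65 ≤ 109 → Trade Authorization not required.
Art. II. operates coin-operated machines; does not offer valet parking; revenue $1,550,000 ≥ $1,400,000 → Standard Registration not required.
Art. III. employees 65 < 70 → Annual License not required.
Art. IV. revenue $1,550,000 > $1,500,000; employees 65 ≤ 99 → Regulatory Permit not required.
Art. V. employees 65 ≥ 6 → Municipal Registration not required.
Art. VI. employees 65 > 42 → Small Employer License not required.
Art. VII. sells firearms or ammunition; does not offer valet parking → Standard Certificate not required.
Art. VIII. does not offer valet parking; sells firearms or ammunition; provides lodging to guests → General Business Authorization not required.
Art. IX. revenue $1,550,000 > $1,500,000 → Small Business Registration not required.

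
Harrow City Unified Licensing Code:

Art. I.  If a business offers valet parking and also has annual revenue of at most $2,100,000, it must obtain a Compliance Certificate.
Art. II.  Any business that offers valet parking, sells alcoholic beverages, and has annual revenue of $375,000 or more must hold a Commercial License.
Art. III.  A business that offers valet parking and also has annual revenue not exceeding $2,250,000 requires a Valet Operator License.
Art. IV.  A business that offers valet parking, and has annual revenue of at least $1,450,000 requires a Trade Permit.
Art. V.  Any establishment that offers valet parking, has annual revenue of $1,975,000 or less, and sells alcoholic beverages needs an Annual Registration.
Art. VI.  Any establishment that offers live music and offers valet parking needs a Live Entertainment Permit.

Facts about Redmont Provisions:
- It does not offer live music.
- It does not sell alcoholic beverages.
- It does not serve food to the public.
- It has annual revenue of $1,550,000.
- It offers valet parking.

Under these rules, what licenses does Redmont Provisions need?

Compliance Certificate, Trade Permit, Valet Operator License

Art. I. offers valet parking; revenue $1,550,000 ≤ $2,100,000 → Compliance Certificate required.
Art. II. offers valet parking; does not sell alcoholic beverages; revenue $1,550,000 ≥ $375,000 → Commercial License not required.
Art. III. offers valet parking; revenue $1,550,000 ≤ $2,250,000 → Valet Operator License required.
Art. IV. offers valet parking; revenue $1,550,000 ≥ $1,450,000 → Trade Permit required.
Art. V. offers valet parking; revenue $1,550,000 ≤ $1,975,000; does not sell alcoholic beverages → Annual Registration not required.
Art. VI. does not offer live music; offers valet parking → Live Entertainment Permit not required.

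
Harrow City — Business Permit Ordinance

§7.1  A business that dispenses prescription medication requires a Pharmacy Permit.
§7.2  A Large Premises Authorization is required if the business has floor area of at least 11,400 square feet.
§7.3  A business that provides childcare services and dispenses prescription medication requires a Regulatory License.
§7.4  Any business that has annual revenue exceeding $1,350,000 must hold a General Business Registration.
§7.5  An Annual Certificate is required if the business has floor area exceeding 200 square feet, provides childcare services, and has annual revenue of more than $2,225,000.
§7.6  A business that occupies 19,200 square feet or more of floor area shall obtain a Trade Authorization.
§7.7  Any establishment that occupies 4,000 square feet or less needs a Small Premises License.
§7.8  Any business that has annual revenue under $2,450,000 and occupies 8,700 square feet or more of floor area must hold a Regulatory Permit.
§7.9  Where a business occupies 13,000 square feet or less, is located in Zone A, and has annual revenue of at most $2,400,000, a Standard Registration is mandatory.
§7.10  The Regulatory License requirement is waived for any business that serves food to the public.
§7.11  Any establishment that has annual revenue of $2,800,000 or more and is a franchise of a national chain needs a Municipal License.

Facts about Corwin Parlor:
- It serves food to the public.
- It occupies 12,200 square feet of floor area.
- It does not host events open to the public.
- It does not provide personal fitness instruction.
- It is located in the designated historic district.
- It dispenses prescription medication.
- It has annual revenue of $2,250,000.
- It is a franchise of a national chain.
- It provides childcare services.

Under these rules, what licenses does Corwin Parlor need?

Annual Certificate, General Business Registration, Large Premises Authorization, Pharmacy Permit, Regulatory Permit

§7.1 dispenses prescription medication → Pharmacy Permit required.
§7.2 floor area 12,200 square feet ≥ 11,400 square feet → Large Premises Authorization required.
§7.3 provides childcare services; dispenses prescription medication → Regulatory License required.
§7.4 revenue $2,250,000 > $1,350,000 → General Business Registration required.
§7.5 floor area 12,200 square feet > 200 square feet; provides childcare services; revenue $2,250,000 > $2,225,000 → Annual Certificate required.
§7.6 floor area 12,200 square feet < 19,200 square feet → Trade Authorization not required.
§7.7 floor area 12,200 square feet > 4,000 square feet → Small Premises License not required.
§7.8 revenue $2,250,000 < $2,450,000; floor area 12,200 square feet ≥ 8,700 square feet → Regulatory Permit required.
§7.9 floor area 12,200 square feet ≤ 13,000 square feet; is located in the designated historic district (not: is located in Zone A); revenue $2,250,000 ≤ $2,400,000 → Standard Registration not required.
§7.10 serves food to the public → exempt from Regulatory License.
§7.11 revenue $2,250,000 < $2,800,000; is a franchise of a national chain → Municipal License not required.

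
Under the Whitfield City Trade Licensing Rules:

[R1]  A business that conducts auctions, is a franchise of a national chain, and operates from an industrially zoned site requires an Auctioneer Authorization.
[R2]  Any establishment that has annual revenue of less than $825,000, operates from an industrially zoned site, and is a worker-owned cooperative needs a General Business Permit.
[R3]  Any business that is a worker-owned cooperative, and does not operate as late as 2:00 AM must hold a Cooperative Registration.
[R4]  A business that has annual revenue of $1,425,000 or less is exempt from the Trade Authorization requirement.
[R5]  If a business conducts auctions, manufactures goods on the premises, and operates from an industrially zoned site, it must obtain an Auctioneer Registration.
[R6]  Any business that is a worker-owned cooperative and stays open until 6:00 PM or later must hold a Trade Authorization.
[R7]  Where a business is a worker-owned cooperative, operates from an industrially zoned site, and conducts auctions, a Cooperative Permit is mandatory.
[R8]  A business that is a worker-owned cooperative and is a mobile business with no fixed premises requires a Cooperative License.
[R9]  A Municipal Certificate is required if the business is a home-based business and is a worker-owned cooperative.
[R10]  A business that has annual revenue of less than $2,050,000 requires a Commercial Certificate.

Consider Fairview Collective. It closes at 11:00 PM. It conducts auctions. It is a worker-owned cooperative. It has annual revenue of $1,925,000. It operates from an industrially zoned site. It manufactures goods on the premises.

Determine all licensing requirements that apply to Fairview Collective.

[R1] conducts auctions; is a worker-owned cooperative (not: is a franchise of a national chain); operates from an industrially zoned site → Auctioneer Authorization not required.
[R2] revenue $1,925,000 ≥ $825,000; operates from an industrially zoned site; is a worker-owned cooperative → General Business Permit not required.
[R3] is a worker-owned cooperative; closes 11:00 PM, at/before 2:00 AM → Cooperative Registration required.
[R4] revenue $1,925,000 > $1,425,000 → Trade Authorization exemption does not apply.
[R5] conducts auctions; manufactures goods on the premises; operates from an industrially zoned site → Auctioneer Registration required.
[R6] is a worker-owned cooperative; closes 11:00 PM, after 6:00 PM → Trade Authorization required.
[R7] is a worker-owned cooperative; operates from an industrially zoned site; conducts auctions → Cooperative Permit required.
[R8] is a worker-owned cooperative; operates from an industrially zoned site (not: is a mobile business with no fixed premises) → Cooperative License not required.
[R9] operates from an industrially zoned site (not: is a home-based business); is a worker-owned cooperative → Municipal Certificate not required.
[R10] revenue $1,925,000 < $2,050,000 → Commercial Certificate required.

Auctioneer Registration, Commercial Certificate, Cooperative Permit, Cooperative Registration, Trade Authorization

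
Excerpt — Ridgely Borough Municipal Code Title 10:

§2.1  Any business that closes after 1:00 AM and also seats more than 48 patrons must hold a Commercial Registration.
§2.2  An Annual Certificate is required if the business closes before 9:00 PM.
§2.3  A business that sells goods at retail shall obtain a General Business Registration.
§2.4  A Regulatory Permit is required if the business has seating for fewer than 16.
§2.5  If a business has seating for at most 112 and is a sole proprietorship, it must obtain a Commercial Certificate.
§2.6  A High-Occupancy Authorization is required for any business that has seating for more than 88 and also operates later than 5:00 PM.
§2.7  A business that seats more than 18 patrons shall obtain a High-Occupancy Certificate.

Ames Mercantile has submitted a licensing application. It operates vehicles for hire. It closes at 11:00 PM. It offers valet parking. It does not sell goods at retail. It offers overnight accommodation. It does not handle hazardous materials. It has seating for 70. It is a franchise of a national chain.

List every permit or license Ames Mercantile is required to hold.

High-Occupancy Certificate

§2.1 closes 11:00 PM, at/before 1:00 AM; seating 70 > 48 → Commercial Registration not required.
§2.2 closes 11:00 PM, after 9:00 PM → Annual Certificate not required.
§2.3 does not sell goods at retail → General Business Registration not required.
§2.4 seating 70 ≥ 16 → Regulatory Permit not required.
§2.5 seating 70 ≤ 112; is a franchise of a national chain (not: is a sole proprietorship) → Commercial Certificate not required.
§2.6 seating 70 ≤ 88; closes 11:00 PM, after 5:00 PM → High-Occupancy Authorization not required.
§2.7 seating 70 > 18 → High-Occupancy Certificate required.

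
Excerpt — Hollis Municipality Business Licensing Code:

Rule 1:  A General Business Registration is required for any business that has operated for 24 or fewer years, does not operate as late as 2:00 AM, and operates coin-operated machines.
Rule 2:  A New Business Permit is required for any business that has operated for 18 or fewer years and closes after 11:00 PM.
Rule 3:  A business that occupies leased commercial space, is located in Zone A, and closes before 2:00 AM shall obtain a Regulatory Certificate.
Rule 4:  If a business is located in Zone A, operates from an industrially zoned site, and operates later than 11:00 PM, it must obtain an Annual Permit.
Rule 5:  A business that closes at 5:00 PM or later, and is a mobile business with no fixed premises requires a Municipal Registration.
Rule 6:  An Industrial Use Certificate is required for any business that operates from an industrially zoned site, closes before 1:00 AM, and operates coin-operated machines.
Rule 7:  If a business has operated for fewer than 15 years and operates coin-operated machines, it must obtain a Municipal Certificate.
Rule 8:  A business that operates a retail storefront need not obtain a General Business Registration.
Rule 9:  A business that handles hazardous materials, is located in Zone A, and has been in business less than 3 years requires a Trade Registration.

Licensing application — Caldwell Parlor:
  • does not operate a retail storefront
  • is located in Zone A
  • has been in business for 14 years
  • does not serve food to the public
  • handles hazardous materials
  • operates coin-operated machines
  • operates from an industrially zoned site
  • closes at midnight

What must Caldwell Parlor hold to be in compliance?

Annual Permit, General Business Registration, Industrial Use Certificate, Municipal Certificate, New Business Permit

Rule 1: years in business 14 ≤ 24; closes midnight, at/before 2:00 AM; operates coin-operated machines → General Business Registration required.
Rule 2: years in business 14 ≤ 18; closes midnight, after 11:00 PM → New Business Permit required.
Rule 3: operates from an industrially zoned site (not: occupies leased commercial space); is located in Zone A; closes midnight, at/before 2:00 AM → Regulatory Certificate not required.
Rule 4: is located in Zone A; operates from an industrially zoned site; closes midnight, after 11:00 PM → Annual Permit required.
Rule 5: closes midnight, after 5:00 PM; operates from an industrially zoned site (not: is a mobile business with no fixed premises) → Municipal Registration not required.
Rule 6: operates from an industrially zoned site; closes midnight, at/before 1:00 AM; operates coin-operated machines → Industrial Use Certificate required.
Rule 7: years in business 14 < 15; operates coin-operated machines → Municipal Certificate required.
Rule 8: does not operate a retail storefront → General Business Registration exemption does not apply.
Rule 9: handles hazardous materials; is located in Zone A; years in business 14 ≥ 3 → Trade Registration not required.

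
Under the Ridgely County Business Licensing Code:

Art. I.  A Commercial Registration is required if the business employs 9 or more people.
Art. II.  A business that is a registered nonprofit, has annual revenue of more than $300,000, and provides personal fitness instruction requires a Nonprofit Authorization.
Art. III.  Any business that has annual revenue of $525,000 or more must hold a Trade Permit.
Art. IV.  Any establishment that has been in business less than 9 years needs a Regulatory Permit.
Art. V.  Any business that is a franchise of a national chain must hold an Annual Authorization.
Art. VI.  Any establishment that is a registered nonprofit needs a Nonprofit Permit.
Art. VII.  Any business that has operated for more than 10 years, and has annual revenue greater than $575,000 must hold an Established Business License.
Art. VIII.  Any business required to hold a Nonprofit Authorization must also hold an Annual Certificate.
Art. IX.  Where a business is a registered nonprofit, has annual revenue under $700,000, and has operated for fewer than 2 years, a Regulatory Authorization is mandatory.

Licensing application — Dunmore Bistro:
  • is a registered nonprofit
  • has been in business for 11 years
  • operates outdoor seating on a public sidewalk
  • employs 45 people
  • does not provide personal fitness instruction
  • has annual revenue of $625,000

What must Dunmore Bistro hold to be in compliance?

Commercial Registration, Established Business License, Nonprofit Permit, Trade Permit

Art. I. employees 45 ≥ 9 → Commercial Registration required.
Art. II. is a registered nonprofit; revenue $625,000 > $300,000; does not provide personal fitness instruction → Nonprofit Authorization not required.
Art. III. revenue $625,000 ≥ $525,000 → Trade Permit required.
Art. IV. years in business 11 ≥ 9 → Regulatory Permit not required.
Art. V. is a registered nonprofit (not: is a franchise of a national chain) → Annual Authorization not required.
Art. VI. is a registered nonprofit → Nonprofit Permit required.
Art. VII. years in business 11 > 10; revenue $625,000 > $575,000 → Established Business License required.
Art. VIII. Nonprofit Authorization is not required → no effect.
Art. IX. is a registered nonprofit; revenue $625,000 < $700,000; years in business 11 ≥ 2 → Regulatory Authorization not required.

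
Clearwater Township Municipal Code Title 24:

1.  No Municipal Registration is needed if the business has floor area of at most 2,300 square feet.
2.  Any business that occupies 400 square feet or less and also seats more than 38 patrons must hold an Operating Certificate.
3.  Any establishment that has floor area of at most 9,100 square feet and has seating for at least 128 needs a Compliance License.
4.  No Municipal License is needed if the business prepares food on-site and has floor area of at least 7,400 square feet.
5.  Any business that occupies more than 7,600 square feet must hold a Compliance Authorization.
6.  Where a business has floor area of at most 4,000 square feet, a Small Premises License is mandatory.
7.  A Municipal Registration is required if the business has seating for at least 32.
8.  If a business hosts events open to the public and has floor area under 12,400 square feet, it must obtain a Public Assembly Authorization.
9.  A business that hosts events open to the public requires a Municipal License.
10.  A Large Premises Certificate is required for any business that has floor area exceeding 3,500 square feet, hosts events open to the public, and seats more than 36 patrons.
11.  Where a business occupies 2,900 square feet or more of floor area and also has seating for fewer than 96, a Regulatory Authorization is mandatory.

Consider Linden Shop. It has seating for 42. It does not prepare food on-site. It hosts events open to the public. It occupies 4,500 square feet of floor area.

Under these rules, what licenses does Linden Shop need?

Large Premises Certificate, Municipal License, Municipal Registration, Public Assembly Authorization, Regulatory Authorization

1. floor area 4,500 square feet > 2,300 square feet → Municipal Registration exemption does not apply.
2. floor area 4,500 square feet > 400 square feet; seating 42 > 38 → Operating Certificate not required.
3. floor area 4,500 square feet ≤ 9,100 square feet; seating 42 < 128 → Compliance License not required.
4. does not prepare food on-site; floor area 4,500 square feet < 7,400 square feet → Municipal License exemption does not apply.
5. floor area 4,500 square feet ≤ 7,600 square feet → Compliance Authorization not required.
6. floor area 4,500 square feet > 4,000 square feet → Small Premises License not required.
7. seating 42 ≥ 32 → Municipal Registration required.
8. hosts events open to the public; floor area 4,500 square feet < 12,400 square feet → Public Assembly Authorization required.
9. hosts events open to the public → Municipal License required.
10. floor area 4,500 square feet > 3,500 square feet; hosts events open to the public; seating 42 > 36 → Large Premises Certificate required.
11. floor area 4,500 square feet ≥ 2,900 square feet; seating 42 < 96 → Regulatory Authorization required.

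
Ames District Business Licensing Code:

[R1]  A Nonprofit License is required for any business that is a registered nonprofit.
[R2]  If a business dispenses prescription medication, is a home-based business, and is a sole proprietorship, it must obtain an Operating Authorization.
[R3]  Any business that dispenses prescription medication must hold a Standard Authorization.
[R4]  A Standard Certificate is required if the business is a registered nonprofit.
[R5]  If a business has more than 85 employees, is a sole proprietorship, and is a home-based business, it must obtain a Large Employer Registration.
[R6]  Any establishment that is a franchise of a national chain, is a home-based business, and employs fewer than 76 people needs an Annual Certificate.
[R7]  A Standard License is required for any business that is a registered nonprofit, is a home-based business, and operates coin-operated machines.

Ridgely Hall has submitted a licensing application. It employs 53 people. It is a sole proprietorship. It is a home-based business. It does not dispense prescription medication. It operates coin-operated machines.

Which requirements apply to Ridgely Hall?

[R1] is a sole proprietorship (not: is a registered nonprofit) → Nonprofit License not required.
[R2] does not dispense prescription medication; is a home-based business; is a sole proprietorship → Operating Authorization not required.
[R3] does not dispense prescription medication → Standard Authorization not required.
[R4] is a sole proprietorship (not: is a registered nonprofit) → Standard Certificate not required.
[R5] employees 53 ≤ 85; is a sole proprietorship; is a home-based business → Large Employer Registration not required.
[R6] is a sole proprietorship (not: is a franchise of a national chain); is a home-based business; employees 53 < 76 → Annual Certificate not required.
[R7] is a sole proprietorship (not: is a registered nonprofit); is a home-based business; operates coin-operated machines → Standard License not required.

None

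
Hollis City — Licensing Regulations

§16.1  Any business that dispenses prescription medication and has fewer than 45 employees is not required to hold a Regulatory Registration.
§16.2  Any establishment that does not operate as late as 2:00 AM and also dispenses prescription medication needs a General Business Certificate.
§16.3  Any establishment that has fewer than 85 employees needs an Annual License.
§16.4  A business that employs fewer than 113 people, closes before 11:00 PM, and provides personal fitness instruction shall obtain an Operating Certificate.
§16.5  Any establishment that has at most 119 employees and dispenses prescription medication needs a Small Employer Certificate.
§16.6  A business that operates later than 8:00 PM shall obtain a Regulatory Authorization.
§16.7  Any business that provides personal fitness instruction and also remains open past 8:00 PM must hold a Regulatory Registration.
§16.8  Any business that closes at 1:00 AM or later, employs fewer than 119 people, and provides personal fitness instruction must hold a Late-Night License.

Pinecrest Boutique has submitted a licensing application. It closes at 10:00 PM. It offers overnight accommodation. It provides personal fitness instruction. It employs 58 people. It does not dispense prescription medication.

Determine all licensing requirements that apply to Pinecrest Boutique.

§16.1 does not dispense prescription medication; employees 58 ≥ 45 → Regulatory Registration exemption does not apply.
§16.2 closes 10:00 PM, at/before 2:00 AM; does not dispense prescription medication → General Business Certificate not required.
§16.3 employees 58 < 85 → Annual License required.
§16.4 employees 58 < 113; closes 10:00 PM, at/before 11:00 PM; provides personal fitness instruction → Operating Certificate required.
§16.5 employees 58 ≤ 119; does not dispense prescription medication → Small Employer Certificate not required.
§16.6 closes 10:00 PM, after 8:00 PM → Regulatory Authorization required.
§16.7 provides personal fitness instruction; closes 10:00 PM, after 8:00 PM → Regulatory Registration required.
§16.8 closes 10:00 PM, at/before 1:00 AM; employees 58 < 119; provides personal fitness instruction → Late-Night License not required.

Annual License, Operating Certificate, Regulatory Authorization, Regulatory Registration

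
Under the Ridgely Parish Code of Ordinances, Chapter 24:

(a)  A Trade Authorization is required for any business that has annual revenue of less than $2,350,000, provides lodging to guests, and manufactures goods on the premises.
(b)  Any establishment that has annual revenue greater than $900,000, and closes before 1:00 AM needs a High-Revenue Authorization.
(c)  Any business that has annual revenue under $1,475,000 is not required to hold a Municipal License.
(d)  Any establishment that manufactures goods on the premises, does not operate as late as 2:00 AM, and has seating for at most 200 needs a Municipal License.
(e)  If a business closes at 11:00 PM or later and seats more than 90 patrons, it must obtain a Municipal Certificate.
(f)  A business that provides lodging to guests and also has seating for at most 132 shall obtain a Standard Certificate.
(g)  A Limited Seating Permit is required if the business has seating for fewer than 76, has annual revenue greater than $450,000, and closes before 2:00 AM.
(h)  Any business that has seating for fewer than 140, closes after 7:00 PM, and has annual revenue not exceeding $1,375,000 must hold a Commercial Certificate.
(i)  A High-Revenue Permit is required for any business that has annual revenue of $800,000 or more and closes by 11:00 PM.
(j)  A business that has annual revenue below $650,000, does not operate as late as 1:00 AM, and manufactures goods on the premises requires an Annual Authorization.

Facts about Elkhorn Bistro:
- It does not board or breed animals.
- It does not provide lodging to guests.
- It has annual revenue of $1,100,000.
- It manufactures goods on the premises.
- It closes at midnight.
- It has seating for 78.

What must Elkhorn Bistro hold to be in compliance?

Commercial Certificate, High-Revenue Authorization

(a) revenue $1,100,000 < $2,350,000; does not provide lodging to guests; manufactures goods on the premises → Trade Authorization not required.
(b) revenue $1,100,000 > $900,000; closes midnight, at/before 1:00 AM → High-Revenue Authorization required.
(c) revenue $1,100,000 < $1,475,000 → exempt from Municipal License.
(d) manufactures goods on the premises; closes midnight, at/before 2:00 AM; seating 78 ≤ 200 → Municipal License required.
(e) closes midnight, after 11:00 PM; seating 78 ≤ 90 → Municipal Certificate not required.
(f) does not provide lodging to guests; seating 78 ≤ 132 → Standard Certificate not required.
(g) seating 78 ≥ 76; revenue $1,100,000 > $450,000; closes midnight, at/before 2:00 AM → Limited Seating Permit not required.
(h) seating 78 < 140; closes midnight, after 7:00 PM; revenue $1,100,000 ≤ $1,375,000 → Commercial Certificate required.
(i) revenue $1,100,000 ≥ $800,000; closes midnight, after 11:00 PM → High-Revenue Permit not required.
(j) revenue $1,100,000 ≥ $650,000; closes midnight, at/before 1:00 AM; manufactures goods on the premises → Annual Authorization not required.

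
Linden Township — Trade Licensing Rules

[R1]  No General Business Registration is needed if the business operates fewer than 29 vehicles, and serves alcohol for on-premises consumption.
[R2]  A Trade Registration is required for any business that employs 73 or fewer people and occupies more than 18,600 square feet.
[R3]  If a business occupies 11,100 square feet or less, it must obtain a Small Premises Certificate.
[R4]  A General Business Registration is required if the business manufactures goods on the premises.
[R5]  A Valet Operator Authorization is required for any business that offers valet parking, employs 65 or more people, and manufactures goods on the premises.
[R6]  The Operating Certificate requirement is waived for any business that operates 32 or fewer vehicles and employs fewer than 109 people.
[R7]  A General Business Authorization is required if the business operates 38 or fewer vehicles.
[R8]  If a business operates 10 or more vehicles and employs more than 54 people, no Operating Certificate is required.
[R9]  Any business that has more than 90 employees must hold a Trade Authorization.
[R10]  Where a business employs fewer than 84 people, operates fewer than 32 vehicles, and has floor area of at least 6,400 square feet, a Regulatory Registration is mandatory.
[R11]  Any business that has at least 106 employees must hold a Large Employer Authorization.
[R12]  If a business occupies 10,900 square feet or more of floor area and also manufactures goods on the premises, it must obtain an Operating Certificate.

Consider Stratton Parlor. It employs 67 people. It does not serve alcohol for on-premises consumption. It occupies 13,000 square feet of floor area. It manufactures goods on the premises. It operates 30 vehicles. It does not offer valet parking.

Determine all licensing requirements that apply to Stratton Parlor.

General Business Authorization, General Business Registration, Regulatory Registration

[R1] vehicles 30 ≥ 29; does not serve alcohol for on-premises consumption → General Business Registration exemption does not apply.
[R2] employees 67 ≤ 73; floor area 13,000 square feet ≤ 18,600 square feet → Trade Registration not required.
[R3] floor area 13,000 square feet > 11,100 square feet → Small Premises Certificate not required.
[R4] manufactures goods on the premises → General Business Registration required.
[R5] does not offer valet parking; employees 67 ≥ 65; manufactures goods on the premises → Valet Operator Authorization not required.
[R6] vehicles 30 ≤ 32; employees 67 < 109 → exempt from Operating Certificate.
[R7] vehicles 30 ≤ 38 → General Business Authorization required.
[R8] vehicles 30 ≥ 10; employees 67 > 54 → exempt from Operating Certificate.
[R9] employees 67 ≤ 90 → Trade Authorization not required.
[R10] employees 67 < 84; vehicles 30 < 32; floor area 13,000 square feet ≥ 6,400 square feet → Regulatory Registration required.
[R11] employees 67 < 106 → Large Employer Authorization not required.
[R12] floor area 13,000 square feet ≥ 10,900 square feet; manufactures goods on the premises → Operating Certificate required.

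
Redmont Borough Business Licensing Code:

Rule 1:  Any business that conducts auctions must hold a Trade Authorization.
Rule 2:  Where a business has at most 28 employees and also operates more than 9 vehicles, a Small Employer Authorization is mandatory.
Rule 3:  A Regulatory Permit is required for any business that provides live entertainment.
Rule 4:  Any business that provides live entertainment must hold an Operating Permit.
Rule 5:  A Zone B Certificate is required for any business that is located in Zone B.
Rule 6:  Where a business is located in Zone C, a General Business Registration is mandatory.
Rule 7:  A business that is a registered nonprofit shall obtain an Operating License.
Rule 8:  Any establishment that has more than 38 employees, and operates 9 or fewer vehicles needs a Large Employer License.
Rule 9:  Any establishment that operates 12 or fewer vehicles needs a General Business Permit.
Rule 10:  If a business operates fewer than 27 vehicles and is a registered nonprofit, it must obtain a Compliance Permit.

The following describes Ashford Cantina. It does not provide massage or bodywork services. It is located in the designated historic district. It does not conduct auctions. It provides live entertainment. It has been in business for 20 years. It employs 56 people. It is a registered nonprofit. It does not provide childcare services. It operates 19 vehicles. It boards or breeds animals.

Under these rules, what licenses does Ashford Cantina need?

Rule 1: does not conduct auctions → Trade Authorization not required.
Rule 2: employees 56 > 28; vehicles 19 > 9 → Small Employer Authorization not required.
Rule 3: provides live entertainment → Regulatory Permit required.
Rule 4: provides live entertainment → Operating Permit required.
Rule 5: is located in the designated historic district (not: is located in Zone B) → Zone B Certificate not required.
Rule 6: is located in the designated historic district (not: is located in Zone C) → General Business Registration not required.
Rule 7: is a registered nonprofit → Operating License required.
Rule 8: employees 56 > 38; vehicles 19 > 9 → Large Employer License not required.
Rule 9: vehicles 19 > 12 → General Business Permit not required.
Rule 10: vehicles 19 < 27; is a registered nonprofit → Compliance Permit required.

Compliance Permit, Operating License, Operating Permit, Regulatory Permit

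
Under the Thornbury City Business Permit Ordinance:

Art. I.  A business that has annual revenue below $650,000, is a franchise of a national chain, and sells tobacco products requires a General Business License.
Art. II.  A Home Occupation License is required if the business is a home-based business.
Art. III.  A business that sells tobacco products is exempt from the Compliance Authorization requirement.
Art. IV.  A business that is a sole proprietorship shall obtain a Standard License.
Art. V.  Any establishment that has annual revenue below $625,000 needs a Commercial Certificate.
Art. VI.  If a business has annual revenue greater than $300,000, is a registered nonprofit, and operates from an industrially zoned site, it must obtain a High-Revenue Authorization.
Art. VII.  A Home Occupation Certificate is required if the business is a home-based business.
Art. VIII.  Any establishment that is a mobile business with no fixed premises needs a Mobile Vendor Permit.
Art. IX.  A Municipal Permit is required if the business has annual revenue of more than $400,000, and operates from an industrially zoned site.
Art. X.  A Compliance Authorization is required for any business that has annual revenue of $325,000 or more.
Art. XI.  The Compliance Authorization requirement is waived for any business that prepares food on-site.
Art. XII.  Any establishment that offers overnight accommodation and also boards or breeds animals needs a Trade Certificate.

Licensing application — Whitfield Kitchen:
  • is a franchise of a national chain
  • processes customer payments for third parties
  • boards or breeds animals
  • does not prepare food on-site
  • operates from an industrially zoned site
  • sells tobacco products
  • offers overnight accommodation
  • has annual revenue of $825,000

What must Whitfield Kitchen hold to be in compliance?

Municipal Permit, Trade Certificate

Art. I. revenue $825,000 ≥ $650,000; is a franchise of a national chain; sells tobacco products → General Business License not required.
Art. II. operates from an industrially zoned site (not: is a home-based business) → Home Occupation License not required.
Art. III. sells tobacco products → exempt from Compliance Authorization.
Art. IV. is a franchise of a national chain (not: is a sole proprietorship) → Standard License not required.
Art. V. revenue $825,000 ≥ $625,000 → Commercial Certificate not required.
Art. VI. revenue $825,000 > $300,000; is a franchise of a national chain (not: is a registered nonprofit); operates from an industrially zoned site → High-Revenue Authorization not required.
Art. VII. operates from an industrially zoned site (not: is a home-based business) → Home Occupation Certificate not required.
Art. VIII. operates from an industrially zoned site (not: is a mobile business with no fixed premises) → Mobile Vendor Permit not required.
Art. IX. revenue $825,000 > $400,000; operates from an industrially zoned site → Municipal Permit required.
Art. X. revenue $825,000 ≥ $325,000 → Compliance Authorization required.
Art. XI. does not prepare food on-site → Compliance Authorization exemption does not apply.
Art. XII. offers overnight accommodation; boards or breeds animals → Trade Certificate required.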